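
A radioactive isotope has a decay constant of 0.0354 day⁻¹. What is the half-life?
t½ = ln(2)/λ = 19.58 days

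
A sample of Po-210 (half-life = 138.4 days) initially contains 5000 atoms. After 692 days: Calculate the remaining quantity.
N = N₀(1/2)^(t/t½) = 156.2 atoms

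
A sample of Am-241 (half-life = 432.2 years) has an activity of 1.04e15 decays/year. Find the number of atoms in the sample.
N = A/λ = 6.485e17 atoms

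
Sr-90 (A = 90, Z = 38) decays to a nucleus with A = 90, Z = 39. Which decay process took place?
ΔA = 0, ΔZ = +1 ⇒ beta-minus decay (β⁻)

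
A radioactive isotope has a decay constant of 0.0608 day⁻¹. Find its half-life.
t½ = ln(2)/λ = 11.4 days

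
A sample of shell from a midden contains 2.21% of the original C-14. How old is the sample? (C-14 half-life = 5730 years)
Age = t½ × log₂(1/ratio) = 31510 years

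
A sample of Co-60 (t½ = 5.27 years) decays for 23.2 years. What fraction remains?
N/N₀ = (1/2)^(t/t½) = 0.04729 = 4.73%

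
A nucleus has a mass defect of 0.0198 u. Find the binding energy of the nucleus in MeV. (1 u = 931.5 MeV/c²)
B.E. = Δm × 931.5 = 18.44 MeV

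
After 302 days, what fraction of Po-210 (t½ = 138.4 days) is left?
N/N₀ = (1/2)^(t/t½) = 0.2204 = 22%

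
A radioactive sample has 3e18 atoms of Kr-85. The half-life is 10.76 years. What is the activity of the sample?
A = λN = 1.933e17 decays/year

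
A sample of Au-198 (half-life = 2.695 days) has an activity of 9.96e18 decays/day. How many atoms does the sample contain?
N = A/λ = 3.873e19 atoms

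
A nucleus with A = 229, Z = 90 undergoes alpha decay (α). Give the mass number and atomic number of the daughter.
Daughter: A = 225, Z = 88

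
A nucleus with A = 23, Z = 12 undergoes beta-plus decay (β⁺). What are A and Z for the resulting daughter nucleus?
Daughter: A = 23, Z = 11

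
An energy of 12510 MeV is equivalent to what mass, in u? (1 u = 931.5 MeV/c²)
m = E/c² = 13.43 u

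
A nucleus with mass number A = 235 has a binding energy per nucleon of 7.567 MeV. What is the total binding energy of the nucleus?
B.E. = 7.567 × 235 = 1778 MeV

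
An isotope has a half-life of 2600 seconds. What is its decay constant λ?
λ = ln(2)/t½ = 2.666e-4 second⁻¹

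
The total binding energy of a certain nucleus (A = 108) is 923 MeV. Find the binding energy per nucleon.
B.E./A = 923/108 = 8.546 MeV/nucleon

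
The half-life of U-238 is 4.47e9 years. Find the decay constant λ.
λ = ln(2)/t½ = 1.551e-10 year⁻¹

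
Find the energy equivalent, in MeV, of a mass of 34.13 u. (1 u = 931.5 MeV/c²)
E = mc² = 31790 MeV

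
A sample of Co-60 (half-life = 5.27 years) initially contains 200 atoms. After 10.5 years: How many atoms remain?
N = N₀(1/2)^(t/t½) = 50.26 atoms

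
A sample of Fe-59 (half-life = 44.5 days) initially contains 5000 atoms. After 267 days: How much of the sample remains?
N = N₀(1/2)^(t/t½) = 78.12 atoms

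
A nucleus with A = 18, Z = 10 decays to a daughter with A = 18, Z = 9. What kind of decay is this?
ΔA = 0, ΔZ = -1 ⇒ beta-plus decay (β⁺) or electron capture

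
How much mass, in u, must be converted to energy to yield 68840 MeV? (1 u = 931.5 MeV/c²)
m = E/c² = 73.9 u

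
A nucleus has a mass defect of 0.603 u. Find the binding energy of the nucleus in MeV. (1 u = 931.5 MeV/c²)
B.E. = Δm × 931.5 = 561.7 MeV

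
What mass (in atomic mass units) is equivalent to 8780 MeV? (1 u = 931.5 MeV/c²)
m = E/c² = 9.426 u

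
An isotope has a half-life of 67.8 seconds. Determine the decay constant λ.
λ = ln(2)/t½ = 0.01022 second⁻¹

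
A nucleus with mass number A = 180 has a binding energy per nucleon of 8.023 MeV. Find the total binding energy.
B.E. = 8.023 × 180 = 1444 MeV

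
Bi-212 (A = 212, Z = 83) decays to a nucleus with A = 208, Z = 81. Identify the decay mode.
ΔA = -4, ΔZ = -2 ⇒ alpha decay (α)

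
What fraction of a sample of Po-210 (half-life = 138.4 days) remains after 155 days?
N/N₀ = (1/2)^(t/t½) = 0.4601 = 46%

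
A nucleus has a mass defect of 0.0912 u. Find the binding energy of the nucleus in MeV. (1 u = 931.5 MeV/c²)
B.E. = Δm × 931.5 = 84.95 MeV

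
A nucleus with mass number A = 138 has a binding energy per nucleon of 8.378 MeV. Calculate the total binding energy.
B.E. = 8.378 × 138 = 1156 MeV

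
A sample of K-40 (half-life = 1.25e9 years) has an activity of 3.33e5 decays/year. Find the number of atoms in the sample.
N = A/λ = 6.005e14 atoms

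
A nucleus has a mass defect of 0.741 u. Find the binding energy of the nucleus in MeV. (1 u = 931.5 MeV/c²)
B.E. = Δm × 931.5 = 690.2 MeV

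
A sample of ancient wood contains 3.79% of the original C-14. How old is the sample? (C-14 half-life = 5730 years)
Age = t½ × log₂(1/ratio) = 27060 years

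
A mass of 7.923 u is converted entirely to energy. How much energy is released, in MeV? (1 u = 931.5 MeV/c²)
E = mc² = 7380 MeV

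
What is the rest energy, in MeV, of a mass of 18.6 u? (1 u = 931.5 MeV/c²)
E = mc² = 17330 MeV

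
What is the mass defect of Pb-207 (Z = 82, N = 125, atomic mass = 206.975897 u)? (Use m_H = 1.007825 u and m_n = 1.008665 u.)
Δm = Z·m_H + N·m_n − M = 1.749 u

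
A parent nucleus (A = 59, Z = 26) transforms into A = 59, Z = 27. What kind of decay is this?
ΔA = 0, ΔZ = +1 ⇒ beta-minus decay (β⁻)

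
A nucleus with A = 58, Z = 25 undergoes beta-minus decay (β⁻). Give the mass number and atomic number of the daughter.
Daughter: A = 58, Z = 26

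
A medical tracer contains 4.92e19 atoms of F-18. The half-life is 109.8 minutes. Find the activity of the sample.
A = λN = 3.106e17 decays/minute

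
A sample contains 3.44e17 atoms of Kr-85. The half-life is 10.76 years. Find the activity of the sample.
A = λN = 2.216e16 decays/year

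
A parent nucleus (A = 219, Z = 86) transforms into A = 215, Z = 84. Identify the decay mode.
ΔA = -4, ΔZ = -2 ⇒ alpha decay (α)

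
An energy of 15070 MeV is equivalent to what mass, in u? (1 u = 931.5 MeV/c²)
m = E/c² = 16.18 u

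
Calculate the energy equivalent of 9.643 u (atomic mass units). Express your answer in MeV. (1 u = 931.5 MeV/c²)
E = mc² = 8982 MeV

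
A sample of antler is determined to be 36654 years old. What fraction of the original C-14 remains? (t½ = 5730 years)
N/N₀ = (1/2)^(t/t½) = 0.01187 = 1.19%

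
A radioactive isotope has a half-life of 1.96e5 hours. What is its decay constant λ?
λ = ln(2)/t½ = 3.536e-6 hour⁻¹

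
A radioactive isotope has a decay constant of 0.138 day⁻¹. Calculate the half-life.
t½ = ln(2)/λ = 5.023 days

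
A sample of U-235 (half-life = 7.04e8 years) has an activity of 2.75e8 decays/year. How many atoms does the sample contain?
N = A/λ = 2.793e17 atoms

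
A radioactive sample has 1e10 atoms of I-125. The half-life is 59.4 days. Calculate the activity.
A = λN = 1.167e8 decays/day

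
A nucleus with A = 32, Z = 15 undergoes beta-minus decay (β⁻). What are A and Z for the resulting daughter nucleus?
Daughter: A = 32, Z = 16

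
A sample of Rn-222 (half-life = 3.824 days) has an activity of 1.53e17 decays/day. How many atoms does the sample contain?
N = A/λ = 8.441e17 atoms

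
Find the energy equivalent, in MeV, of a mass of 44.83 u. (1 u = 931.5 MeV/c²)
E = mc² = 41760 MeV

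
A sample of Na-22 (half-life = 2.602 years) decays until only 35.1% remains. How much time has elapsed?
t = t½ × log₂(N₀/N) = 3.93 years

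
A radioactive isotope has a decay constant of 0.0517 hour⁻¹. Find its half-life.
t½ = ln(2)/λ = 13.41 hours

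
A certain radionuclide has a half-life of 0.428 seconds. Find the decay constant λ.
λ = ln(2)/t½ = 1.62 second⁻¹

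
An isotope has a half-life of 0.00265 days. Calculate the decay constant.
λ = ln(2)/t½ = 261.6 day⁻¹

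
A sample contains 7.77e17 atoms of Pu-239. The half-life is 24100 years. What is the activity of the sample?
A = λN = 2.235e13 decays/year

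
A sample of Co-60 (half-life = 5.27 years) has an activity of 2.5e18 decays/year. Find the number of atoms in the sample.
N = A/λ = 1.901e19 atoms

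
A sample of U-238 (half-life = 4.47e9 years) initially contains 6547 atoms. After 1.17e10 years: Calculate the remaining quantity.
N = N₀(1/2)^(t/t½) = 1067 atoms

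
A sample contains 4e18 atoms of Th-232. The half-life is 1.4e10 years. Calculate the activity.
A = λN = 1.98e8 decays/year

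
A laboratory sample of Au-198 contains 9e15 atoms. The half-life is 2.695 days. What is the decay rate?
A = λN = 2.315e15 decays/day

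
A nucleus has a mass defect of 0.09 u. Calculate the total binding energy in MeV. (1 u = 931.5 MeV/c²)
B.E. = Δm × 931.5 = 83.83 MeV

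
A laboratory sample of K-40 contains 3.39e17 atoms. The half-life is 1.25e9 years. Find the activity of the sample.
A = λN = 1.88e8 decays/year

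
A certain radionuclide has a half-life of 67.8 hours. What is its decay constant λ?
λ = ln(2)/t½ = 0.01022 hour⁻¹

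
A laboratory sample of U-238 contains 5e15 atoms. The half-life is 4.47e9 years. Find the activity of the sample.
A = λN = 7.753e5 decays/year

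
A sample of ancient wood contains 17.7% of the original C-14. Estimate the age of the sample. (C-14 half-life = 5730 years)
Age = t½ × log₂(1/ratio) = 14310 years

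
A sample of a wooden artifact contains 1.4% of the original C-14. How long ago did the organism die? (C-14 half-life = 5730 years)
Age = t½ × log₂(1/ratio) = 35290 years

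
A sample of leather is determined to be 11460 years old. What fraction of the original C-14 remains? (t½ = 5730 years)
N/N₀ = (1/2)^(t/t½) = 0.25 = 25%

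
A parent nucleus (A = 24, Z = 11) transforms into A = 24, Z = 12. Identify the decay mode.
ΔA = 0, ΔZ = +1 ⇒ beta-minus decay (β⁻)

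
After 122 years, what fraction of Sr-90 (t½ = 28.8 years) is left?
N/N₀ = (1/2)^(t/t½) = 0.05306 = 5.31%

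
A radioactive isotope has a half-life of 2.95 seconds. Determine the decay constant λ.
λ = ln(2)/t½ = 0.235 second⁻¹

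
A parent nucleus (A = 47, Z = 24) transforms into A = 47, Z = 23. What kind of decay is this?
ΔA = 0, ΔZ = -1 ⇒ beta-plus decay (β⁺) or electron capture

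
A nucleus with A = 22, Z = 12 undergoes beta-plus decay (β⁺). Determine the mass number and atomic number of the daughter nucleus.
Daughter: A = 22, Z = 11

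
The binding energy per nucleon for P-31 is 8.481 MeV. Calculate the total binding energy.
B.E. = 8.481 × 31 = 262.9 MeV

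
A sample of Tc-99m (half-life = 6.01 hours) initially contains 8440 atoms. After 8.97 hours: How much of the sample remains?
N = N₀(1/2)^(t/t½) = 3000 atoms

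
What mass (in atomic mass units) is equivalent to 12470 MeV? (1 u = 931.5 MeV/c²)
m = E/c² = 13.39 u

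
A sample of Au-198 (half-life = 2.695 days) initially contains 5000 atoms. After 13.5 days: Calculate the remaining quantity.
N = N₀(1/2)^(t/t½) = 155.2 atoms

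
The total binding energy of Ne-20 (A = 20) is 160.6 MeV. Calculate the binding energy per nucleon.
B.E./A = 160.6/20 = 8.03 MeV/nucleon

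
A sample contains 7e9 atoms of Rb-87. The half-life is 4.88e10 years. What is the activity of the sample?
A = λN = 0.09943 decays/year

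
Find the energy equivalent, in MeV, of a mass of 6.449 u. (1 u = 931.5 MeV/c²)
E = mc² = 6007 MeV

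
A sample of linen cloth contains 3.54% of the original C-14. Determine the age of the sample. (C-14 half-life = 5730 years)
Age = t½ × log₂(1/ratio) = 27620 years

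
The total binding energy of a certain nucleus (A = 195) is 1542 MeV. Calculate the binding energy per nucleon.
B.E./A = 1542/195 = 7.908 MeV/nucleon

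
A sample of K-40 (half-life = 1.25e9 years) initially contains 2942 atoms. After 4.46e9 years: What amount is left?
N = N₀(1/2)^(t/t½) = 248.1 atoms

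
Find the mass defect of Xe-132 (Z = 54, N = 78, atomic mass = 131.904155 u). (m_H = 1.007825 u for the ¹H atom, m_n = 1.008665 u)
Δm = Z·m_H + N·m_n − M = 1.194 u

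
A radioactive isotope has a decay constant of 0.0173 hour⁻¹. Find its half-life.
t½ = ln(2)/λ = 40.07 hours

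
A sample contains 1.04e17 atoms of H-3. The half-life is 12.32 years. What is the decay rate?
A = λN = 5.851e15 decays/year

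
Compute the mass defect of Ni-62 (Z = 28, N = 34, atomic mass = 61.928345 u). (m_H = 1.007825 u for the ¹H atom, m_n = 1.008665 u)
Δm = Z·m_H + N·m_n − M = 0.5854 u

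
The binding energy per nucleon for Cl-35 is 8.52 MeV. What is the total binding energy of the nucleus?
B.E. = 8.52 × 35 = 298.2 MeV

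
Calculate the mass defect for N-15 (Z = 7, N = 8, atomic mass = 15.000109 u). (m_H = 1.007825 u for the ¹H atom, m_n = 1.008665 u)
Δm = Z·m_H + N·m_n − M = 0.124 u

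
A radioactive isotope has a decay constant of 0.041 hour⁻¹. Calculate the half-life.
t½ = ln(2)/λ = 16.91 hours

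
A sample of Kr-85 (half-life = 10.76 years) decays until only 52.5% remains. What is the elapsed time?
t = t½ × log₂(N₀/N) = 10 years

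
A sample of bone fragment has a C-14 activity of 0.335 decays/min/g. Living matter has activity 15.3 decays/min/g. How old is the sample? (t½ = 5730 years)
Age = t½ × log₂(A₀/A) = 31590 years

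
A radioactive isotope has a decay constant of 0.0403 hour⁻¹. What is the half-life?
t½ = ln(2)/λ = 17.2 hours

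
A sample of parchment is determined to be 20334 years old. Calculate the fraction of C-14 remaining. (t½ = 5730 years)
N/N₀ = (1/2)^(t/t½) = 0.08546 = 8.55%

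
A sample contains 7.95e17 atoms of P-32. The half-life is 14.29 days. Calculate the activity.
A = λN = 3.856e16 decays/day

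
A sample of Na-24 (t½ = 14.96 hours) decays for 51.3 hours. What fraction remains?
N/N₀ = (1/2)^(t/t½) = 0.09284 = 9.28%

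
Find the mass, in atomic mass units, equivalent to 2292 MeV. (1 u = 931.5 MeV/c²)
m = E/c² = 2.461 u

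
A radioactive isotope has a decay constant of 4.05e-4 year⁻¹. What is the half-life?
t½ = ln(2)/λ = 1711 years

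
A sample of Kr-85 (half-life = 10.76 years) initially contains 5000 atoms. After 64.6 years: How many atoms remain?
N = N₀(1/2)^(t/t½) = 77.92 atoms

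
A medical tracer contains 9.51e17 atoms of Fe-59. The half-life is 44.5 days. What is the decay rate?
A = λN = 1.481e16 decays/day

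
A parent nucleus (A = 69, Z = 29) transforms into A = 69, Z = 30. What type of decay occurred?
ΔA = 0, ΔZ = +1 ⇒ beta-minus decay (β⁻)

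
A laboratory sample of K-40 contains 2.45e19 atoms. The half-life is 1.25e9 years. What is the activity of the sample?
A = λN = 1.359e10 decays/year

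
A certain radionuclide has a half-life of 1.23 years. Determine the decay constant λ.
λ = ln(2)/t½ = 0.5635 year⁻¹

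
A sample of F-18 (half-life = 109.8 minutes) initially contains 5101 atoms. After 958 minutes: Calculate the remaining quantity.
N = N₀(1/2)^(t/t½) = 12.06 atoms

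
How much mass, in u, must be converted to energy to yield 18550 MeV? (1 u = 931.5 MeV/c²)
m = E/c² = 19.91 u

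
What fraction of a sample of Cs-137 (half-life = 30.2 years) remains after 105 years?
N/N₀ = (1/2)^(t/t½) = 0.08982 = 8.98%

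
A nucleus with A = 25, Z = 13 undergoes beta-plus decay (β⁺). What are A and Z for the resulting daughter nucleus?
Daughter: A = 25, Z = 12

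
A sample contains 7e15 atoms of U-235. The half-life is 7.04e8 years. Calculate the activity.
A = λN = 6.892e6 decays/year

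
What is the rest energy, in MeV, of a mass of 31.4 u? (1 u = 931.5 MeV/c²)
E = mc² = 29250 MeV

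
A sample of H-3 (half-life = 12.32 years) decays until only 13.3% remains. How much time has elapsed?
t = t½ × log₂(N₀/N) = 35.86 years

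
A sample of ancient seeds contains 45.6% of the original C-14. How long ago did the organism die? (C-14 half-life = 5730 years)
Age = t½ × log₂(1/ratio) = 6491 years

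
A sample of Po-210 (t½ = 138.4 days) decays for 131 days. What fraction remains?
N/N₀ = (1/2)^(t/t½) = 0.5189 = 51.9%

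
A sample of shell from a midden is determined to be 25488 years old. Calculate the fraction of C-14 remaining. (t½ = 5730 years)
N/N₀ = (1/2)^(t/t½) = 0.04581 = 4.58%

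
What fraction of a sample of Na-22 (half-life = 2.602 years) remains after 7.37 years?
N/N₀ = (1/2)^(t/t½) = 0.1404 = 14%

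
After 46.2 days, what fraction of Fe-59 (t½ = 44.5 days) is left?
N/N₀ = (1/2)^(t/t½) = 0.4869 = 48.7%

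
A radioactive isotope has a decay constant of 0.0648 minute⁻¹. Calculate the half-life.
t½ = ln(2)/λ = 10.7 minutes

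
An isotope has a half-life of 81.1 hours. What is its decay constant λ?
λ = ln(2)/t½ = 0.008547 hour⁻¹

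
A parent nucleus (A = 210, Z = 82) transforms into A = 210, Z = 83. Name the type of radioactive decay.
ΔA = 0, ΔZ = +1 ⇒ beta-minus decay (β⁻)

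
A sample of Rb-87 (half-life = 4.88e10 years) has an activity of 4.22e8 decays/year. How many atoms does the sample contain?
N = A/λ = 2.971e19 atoms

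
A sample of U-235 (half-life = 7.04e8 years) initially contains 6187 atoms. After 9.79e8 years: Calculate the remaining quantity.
N = N₀(1/2)^(t/t½) = 2360 atoms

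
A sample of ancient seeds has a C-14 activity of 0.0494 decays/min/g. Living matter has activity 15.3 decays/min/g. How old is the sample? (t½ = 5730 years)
Age = t½ × log₂(A₀/A) = 47410 years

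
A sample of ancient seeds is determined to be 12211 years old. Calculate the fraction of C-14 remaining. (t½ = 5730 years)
N/N₀ = (1/2)^(t/t½) = 0.2283 = 22.8%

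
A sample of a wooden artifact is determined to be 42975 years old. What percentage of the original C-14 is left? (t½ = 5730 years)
N/N₀ = (1/2)^(t/t½) = 0.005524 = 0.552%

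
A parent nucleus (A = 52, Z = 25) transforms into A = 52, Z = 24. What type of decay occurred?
ΔA = 0, ΔZ = -1 ⇒ beta-plus decay (β⁺) or electron capture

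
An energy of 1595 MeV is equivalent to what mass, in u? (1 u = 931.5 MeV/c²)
m = E/c² = 1.712 u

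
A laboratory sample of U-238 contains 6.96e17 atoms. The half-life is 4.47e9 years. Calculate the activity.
A = λN = 1.079e8 decays/year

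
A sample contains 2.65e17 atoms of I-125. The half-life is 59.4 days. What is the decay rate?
A = λN = 3.092e15 decays/day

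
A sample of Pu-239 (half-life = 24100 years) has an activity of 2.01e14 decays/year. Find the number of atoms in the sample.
N = A/λ = 6.989e18 atoms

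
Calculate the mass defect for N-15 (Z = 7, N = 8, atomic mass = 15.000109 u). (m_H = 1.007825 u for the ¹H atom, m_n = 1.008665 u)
Δm = Z·m_H + N·m_n − M = 0.124 u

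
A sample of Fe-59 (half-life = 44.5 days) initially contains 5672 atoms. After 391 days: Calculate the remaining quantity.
N = N₀(1/2)^(t/t½) = 12.84 atoms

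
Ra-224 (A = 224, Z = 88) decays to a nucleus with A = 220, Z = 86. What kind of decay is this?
ΔA = -4, ΔZ = -2 ⇒ alpha decay (α)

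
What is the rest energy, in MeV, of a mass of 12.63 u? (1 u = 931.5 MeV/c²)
E = mc² = 11760 MeV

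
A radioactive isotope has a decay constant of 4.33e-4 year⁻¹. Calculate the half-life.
t½ = ln(2)/λ = 1601 years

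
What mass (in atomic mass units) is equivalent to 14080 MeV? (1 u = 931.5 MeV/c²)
m = E/c² = 15.12 u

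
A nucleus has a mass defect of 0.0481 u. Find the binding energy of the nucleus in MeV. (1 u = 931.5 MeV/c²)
B.E. = Δm × 931.5 = 44.81 MeV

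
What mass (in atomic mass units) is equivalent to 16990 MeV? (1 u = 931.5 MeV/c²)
m = E/c² = 18.24 u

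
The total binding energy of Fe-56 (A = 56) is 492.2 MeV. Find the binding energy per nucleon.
B.E./A = 492.2/56 = 8.789 MeV/nucleon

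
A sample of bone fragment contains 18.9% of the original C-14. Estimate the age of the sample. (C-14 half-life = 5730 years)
Age = t½ × log₂(1/ratio) = 13770 years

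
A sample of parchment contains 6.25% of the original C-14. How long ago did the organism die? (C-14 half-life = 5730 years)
Age = t½ × log₂(1/ratio) = 22920 years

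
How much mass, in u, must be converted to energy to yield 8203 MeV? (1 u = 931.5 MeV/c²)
m = E/c² = 8.806 u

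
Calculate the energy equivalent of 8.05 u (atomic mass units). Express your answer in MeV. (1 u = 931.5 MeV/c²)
E = mc² = 7499 MeV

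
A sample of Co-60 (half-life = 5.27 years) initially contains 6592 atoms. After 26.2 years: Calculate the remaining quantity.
N = N₀(1/2)^(t/t½) = 210.1 atoms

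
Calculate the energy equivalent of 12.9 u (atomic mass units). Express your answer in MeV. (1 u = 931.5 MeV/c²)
E = mc² = 12020 MeV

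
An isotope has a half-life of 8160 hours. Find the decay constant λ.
λ = ln(2)/t½ = 8.494e-5 hour⁻¹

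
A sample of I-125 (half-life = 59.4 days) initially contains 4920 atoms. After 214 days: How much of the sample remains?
N = N₀(1/2)^(t/t½) = 405 atoms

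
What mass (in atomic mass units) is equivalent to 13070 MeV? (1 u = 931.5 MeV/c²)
m = E/c² = 14.03 u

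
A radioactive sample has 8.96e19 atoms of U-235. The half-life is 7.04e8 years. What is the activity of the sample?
A = λN = 8.822e10 decays/year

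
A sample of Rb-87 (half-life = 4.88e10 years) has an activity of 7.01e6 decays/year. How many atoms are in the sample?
N = A/λ = 4.935e17 atoms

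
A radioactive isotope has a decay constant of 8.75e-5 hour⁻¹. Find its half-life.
t½ = ln(2)/λ = 7922 hours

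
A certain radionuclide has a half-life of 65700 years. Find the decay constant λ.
λ = ln(2)/t½ = 1.055e-5 year⁻¹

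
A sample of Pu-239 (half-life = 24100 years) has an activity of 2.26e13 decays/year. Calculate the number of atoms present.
N = A/λ = 7.858e17 atoms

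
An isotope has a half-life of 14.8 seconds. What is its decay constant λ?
λ = ln(2)/t½ = 0.04683 second⁻¹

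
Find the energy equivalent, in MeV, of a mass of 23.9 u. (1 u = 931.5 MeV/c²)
E = mc² = 22260 MeV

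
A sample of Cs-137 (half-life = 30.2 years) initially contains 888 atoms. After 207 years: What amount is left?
N = N₀(1/2)^(t/t½) = 7.675 atoms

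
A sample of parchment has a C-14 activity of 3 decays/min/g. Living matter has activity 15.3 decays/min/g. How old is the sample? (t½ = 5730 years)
Age = t½ × log₂(A₀/A) = 13470 years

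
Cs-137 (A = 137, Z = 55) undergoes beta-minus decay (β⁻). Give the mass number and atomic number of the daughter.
Daughter: A = 137, Z = 56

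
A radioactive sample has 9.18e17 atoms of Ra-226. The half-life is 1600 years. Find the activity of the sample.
A = λN = 3.977e14 decays/year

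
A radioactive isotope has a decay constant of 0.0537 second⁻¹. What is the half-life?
t½ = ln(2)/λ = 12.91 seconds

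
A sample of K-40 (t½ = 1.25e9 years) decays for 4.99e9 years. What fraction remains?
N/N₀ = (1/2)^(t/t½) = 0.06285 = 6.28%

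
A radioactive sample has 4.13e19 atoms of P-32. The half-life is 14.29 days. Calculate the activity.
A = λN = 2.003e18 decays/day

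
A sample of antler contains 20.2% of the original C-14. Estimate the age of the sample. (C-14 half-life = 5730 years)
Age = t½ × log₂(1/ratio) = 13220 years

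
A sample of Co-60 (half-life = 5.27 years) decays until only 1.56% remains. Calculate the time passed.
t = t½ × log₂(N₀/N) = 31.63 years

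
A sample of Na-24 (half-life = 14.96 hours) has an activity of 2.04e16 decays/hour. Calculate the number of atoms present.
N = A/λ = 4.403e17 atoms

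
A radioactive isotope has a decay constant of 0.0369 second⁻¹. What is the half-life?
t½ = ln(2)/λ = 18.78 seconds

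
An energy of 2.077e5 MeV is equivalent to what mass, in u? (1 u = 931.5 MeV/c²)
m = E/c² = 223 u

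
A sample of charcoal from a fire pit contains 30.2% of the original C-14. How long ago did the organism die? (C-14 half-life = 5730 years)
Age = t½ × log₂(1/ratio) = 9898 years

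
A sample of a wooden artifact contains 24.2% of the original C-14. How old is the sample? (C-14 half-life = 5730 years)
Age = t½ × log₂(1/ratio) = 11730 years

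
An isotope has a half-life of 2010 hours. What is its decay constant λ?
λ = ln(2)/t½ = 3.448e-4 hour⁻¹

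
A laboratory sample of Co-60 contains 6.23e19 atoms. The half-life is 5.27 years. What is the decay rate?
A = λN = 8.194e18 decays/year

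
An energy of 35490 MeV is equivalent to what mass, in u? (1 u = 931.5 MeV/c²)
m = E/c² = 38.1 u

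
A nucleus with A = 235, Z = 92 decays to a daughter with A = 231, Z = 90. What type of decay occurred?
ΔA = -4, ΔZ = -2 ⇒ alpha decay (α)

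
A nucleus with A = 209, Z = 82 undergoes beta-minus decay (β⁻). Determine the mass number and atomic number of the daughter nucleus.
Daughter: A = 209, Z = 83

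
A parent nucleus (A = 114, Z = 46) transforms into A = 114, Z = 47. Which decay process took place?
ΔA = 0, ΔZ = +1 ⇒ beta-minus decay (β⁻)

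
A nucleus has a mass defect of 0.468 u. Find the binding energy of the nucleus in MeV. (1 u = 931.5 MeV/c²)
B.E. = Δm × 931.5 = 435.9 MeV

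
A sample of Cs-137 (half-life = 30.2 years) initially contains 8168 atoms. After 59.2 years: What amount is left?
N = N₀(1/2)^(t/t½) = 2099 atoms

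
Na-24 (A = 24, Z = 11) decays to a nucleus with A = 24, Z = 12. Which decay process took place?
ΔA = 0, ΔZ = +1 ⇒ beta-minus decay (β⁻)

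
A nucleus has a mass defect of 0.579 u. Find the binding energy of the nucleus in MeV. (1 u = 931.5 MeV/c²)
B.E. = Δm × 931.5 = 539.3 MeV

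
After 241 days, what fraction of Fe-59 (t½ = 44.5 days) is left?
N/N₀ = (1/2)^(t/t½) = 0.02343 = 2.34%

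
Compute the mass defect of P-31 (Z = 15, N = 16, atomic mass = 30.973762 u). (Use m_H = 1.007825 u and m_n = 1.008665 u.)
Δm = Z·m_H + N·m_n − M = 0.2823 u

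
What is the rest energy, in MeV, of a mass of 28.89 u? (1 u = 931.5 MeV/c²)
E = mc² = 26910 MeV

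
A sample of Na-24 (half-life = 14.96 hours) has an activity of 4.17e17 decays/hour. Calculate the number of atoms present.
N = A/λ = 9e18 atoms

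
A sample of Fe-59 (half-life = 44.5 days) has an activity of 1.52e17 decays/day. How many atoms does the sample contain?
N = A/λ = 9.758e18 atoms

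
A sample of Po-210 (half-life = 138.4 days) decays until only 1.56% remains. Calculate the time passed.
t = t½ × log₂(N₀/N) = 830.7 days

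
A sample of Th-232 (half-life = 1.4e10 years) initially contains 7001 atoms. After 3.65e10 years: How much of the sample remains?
N = N₀(1/2)^(t/t½) = 1149 atoms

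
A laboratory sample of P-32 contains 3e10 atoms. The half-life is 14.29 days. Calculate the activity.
A = λN = 1.455e9 decays/day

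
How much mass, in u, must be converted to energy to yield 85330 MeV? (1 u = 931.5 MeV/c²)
m = E/c² = 91.6 u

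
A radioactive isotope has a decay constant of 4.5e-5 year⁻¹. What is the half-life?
t½ = ln(2)/λ = 15400 years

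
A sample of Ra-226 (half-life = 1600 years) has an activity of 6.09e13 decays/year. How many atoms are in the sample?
N = A/λ = 1.406e17 atoms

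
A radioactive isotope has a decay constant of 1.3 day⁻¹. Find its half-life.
t½ = ln(2)/λ = 0.5332 days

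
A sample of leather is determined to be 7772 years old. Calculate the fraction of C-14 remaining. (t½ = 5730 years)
N/N₀ = (1/2)^(t/t½) = 0.3906 = 39.1%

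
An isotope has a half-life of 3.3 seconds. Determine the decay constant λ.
λ = ln(2)/t½ = 0.21 second⁻¹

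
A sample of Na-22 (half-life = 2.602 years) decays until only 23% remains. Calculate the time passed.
t = t½ × log₂(N₀/N) = 5.517 years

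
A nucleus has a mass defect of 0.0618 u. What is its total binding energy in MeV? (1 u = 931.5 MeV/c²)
B.E. = Δm × 931.5 = 57.57 MeV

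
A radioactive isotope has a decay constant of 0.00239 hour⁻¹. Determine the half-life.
t½ = ln(2)/λ = 290 hours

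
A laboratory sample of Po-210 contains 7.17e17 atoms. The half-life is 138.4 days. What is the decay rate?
A = λN = 3.591e15 decays/day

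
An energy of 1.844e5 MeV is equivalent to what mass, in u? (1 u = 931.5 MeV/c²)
m = E/c² = 198 u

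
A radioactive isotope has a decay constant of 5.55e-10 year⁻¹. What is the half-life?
t½ = ln(2)/λ = 1.249e9 years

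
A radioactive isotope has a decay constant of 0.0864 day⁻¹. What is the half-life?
t½ = ln(2)/λ = 8.023 days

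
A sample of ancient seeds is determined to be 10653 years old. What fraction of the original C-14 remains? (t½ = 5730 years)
N/N₀ = (1/2)^(t/t½) = 0.2756 = 27.6%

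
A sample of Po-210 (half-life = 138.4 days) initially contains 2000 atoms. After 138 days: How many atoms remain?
N = N₀(1/2)^(t/t½) = 1002 atoms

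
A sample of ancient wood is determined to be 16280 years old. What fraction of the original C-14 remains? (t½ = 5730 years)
N/N₀ = (1/2)^(t/t½) = 0.1395 = 14%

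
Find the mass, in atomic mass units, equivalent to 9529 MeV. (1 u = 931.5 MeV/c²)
m = E/c² = 10.23 u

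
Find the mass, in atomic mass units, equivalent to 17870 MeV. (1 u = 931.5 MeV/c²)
m = E/c² = 19.18 u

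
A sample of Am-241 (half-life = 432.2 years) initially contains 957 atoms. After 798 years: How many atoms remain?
N = N₀(1/2)^(t/t½) = 266.1 atoms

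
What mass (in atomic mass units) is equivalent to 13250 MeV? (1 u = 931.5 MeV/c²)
m = E/c² = 14.22 u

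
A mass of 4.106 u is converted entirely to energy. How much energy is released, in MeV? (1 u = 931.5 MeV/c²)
E = mc² = 3825 MeV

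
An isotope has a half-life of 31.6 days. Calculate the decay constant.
λ = ln(2)/t½ = 0.02194 day⁻¹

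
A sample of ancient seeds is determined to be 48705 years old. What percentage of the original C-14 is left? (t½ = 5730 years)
N/N₀ = (1/2)^(t/t½) = 0.002762 = 0.276%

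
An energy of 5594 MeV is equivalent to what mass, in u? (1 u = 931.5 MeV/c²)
m = E/c² = 6.005 u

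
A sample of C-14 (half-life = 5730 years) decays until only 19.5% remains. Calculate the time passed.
t = t½ × log₂(N₀/N) = 13510 years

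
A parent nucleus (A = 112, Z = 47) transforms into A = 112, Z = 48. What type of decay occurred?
ΔA = 0, ΔZ = +1 ⇒ beta-minus decay (β⁻)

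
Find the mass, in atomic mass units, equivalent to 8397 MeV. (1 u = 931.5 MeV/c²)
m = E/c² = 9.014 u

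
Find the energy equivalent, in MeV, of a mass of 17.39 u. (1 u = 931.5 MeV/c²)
E = mc² = 16200 MeV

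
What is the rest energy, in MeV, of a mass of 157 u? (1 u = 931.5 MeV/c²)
E = mc² = 1.462e5 MeV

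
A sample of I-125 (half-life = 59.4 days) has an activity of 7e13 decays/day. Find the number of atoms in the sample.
N = A/λ = 5.999e15 atoms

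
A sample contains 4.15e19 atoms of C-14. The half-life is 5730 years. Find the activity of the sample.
A = λN = 5.02e15 decays/year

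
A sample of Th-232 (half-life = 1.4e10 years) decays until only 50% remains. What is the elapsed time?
t = t½ × log₂(N₀/N) = 1.4e10 years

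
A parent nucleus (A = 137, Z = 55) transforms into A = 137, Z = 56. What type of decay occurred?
ΔA = 0, ΔZ = +1 ⇒ beta-minus decay (β⁻)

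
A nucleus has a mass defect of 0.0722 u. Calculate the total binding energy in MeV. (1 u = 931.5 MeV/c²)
B.E. = Δm × 931.5 = 67.25 MeV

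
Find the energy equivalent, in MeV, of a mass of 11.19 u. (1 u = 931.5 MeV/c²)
E = mc² = 10420 MeV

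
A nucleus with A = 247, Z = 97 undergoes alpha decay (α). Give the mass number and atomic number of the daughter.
Daughter: A = 243, Z = 95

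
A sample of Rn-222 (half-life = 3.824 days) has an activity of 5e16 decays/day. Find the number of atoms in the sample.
N = A/λ = 2.758e17 atoms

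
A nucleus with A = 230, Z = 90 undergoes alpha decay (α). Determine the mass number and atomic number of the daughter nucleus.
Daughter: A = 226, Z = 88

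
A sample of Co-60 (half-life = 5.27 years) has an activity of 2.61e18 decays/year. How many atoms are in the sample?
N = A/λ = 1.984e19 atoms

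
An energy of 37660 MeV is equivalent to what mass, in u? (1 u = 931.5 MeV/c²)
m = E/c² = 40.43 u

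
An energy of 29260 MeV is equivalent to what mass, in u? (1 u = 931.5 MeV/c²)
m = E/c² = 31.41 u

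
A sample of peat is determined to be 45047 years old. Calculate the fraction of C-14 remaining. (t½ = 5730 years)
N/N₀ = (1/2)^(t/t½) = 0.0043 = 0.43%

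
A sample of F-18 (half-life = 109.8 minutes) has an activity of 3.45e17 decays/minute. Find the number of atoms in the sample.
N = A/λ = 5.465e19 atoms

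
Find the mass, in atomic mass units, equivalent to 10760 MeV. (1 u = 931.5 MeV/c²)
m = E/c² = 11.55 u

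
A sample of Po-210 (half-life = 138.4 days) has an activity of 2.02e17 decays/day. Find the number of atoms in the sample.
N = A/λ = 4.033e19 atoms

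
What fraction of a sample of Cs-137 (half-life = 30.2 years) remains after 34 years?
N/N₀ = (1/2)^(t/t½) = 0.4582 = 45.8%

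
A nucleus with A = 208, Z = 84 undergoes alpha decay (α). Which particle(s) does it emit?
α particle = ⁴₂He (2 protons + 2 neutrons)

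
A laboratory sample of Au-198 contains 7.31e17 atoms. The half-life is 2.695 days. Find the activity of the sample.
A = λN = 1.88e17 decays/day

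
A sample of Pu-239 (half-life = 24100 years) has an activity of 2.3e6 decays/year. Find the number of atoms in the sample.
N = A/λ = 7.997e10 atoms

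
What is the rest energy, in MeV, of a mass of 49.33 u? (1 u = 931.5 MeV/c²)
E = mc² = 45950 MeV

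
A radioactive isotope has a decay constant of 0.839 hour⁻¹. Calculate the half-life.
t½ = ln(2)/λ = 0.8262 hours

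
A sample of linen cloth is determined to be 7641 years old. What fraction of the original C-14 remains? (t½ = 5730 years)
N/N₀ = (1/2)^(t/t½) = 0.3968 = 39.7%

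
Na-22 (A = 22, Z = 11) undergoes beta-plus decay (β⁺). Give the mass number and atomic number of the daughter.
Daughter: A = 22, Z = 10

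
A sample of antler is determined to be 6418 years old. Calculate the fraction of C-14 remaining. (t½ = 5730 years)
N/N₀ = (1/2)^(t/t½) = 0.4601 = 46%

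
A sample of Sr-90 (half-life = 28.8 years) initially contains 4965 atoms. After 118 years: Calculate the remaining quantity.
N = N₀(1/2)^(t/t½) = 290.1 atoms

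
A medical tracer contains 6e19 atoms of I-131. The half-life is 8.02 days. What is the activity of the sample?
A = λN = 5.186e18 decays/day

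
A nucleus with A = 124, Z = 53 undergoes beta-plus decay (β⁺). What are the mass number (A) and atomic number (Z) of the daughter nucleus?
Daughter: A = 124, Z = 52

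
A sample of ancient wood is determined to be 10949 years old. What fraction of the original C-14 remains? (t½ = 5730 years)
N/N₀ = (1/2)^(t/t½) = 0.2659 = 26.6%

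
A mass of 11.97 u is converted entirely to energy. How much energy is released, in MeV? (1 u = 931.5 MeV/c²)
E = mc² = 11150 MeV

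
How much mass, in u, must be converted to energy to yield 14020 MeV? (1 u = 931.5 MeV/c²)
m = E/c² = 15.05 u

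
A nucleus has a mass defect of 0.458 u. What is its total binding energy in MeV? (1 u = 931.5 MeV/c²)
B.E. = Δm × 931.5 = 426.6 MeV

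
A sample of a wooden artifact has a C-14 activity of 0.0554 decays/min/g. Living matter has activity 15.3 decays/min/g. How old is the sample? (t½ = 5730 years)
Age = t½ × log₂(A₀/A) = 46470 years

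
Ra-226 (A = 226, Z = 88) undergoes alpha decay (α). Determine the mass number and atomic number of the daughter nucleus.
Daughter: A = 222, Z = 86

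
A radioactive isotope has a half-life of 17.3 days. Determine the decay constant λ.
λ = ln(2)/t½ = 0.04007 day⁻¹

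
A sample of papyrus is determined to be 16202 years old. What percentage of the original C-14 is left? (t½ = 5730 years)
N/N₀ = (1/2)^(t/t½) = 0.1409 = 14.1%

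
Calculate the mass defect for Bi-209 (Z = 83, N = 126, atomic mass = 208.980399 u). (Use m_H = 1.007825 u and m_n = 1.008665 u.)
Δm = Z·m_H + N·m_n − M = 1.761 u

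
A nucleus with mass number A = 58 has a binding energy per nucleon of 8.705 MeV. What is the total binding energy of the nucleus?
B.E. = 8.705 × 58 = 504.9 MeV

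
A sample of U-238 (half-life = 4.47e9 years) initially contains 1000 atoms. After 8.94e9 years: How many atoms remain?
N = N₀(1/2)^(t/t½) = 250 atoms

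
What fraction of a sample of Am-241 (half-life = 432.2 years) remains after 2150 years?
N/N₀ = (1/2)^(t/t½) = 0.03181 = 3.18%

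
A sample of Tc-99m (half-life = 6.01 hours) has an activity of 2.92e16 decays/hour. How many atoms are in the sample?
N = A/λ = 2.532e17 atoms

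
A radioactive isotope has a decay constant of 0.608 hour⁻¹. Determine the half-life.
t½ = ln(2)/λ = 1.14 hours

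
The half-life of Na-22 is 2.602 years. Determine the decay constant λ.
λ = ln(2)/t½ = 0.2664 year⁻¹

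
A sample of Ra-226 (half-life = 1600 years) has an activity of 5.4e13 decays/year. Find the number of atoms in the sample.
N = A/λ = 1.246e17 atoms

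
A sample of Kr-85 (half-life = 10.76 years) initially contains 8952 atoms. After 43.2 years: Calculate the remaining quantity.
N = N₀(1/2)^(t/t½) = 553.8 atoms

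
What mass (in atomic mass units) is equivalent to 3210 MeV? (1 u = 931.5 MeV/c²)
m = E/c² = 3.446 u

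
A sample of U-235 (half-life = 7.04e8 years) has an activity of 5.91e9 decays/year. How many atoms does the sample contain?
N = A/λ = 6.003e18 atoms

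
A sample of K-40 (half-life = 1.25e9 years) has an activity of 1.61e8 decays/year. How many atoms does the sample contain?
N = A/λ = 2.903e17 atoms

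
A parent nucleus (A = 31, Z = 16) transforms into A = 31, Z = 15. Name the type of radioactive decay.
ΔA = 0, ΔZ = -1 ⇒ beta-plus decay (β⁺) or electron capture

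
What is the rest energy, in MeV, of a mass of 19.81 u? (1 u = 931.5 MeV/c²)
E = mc² = 18450 MeV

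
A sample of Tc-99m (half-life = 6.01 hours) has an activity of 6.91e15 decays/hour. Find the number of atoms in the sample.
N = A/λ = 5.991e16 atoms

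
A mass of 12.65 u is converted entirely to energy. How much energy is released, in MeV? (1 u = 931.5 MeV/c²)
E = mc² = 11780 MeV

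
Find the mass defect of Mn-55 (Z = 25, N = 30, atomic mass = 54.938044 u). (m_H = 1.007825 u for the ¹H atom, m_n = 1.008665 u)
Δm = Z·m_H + N·m_n − M = 0.5175 u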